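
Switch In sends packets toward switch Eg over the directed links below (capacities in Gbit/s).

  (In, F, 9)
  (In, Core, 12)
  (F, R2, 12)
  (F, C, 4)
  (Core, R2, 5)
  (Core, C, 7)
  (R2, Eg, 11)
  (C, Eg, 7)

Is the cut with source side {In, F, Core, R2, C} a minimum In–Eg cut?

Yes — it is a minimum cut (capacity 18).

Given cut capacity: 11 + 7 = 18.
Augment In→F→R2→Eg: bottleneck 9, flow now 9.
Augment In→Core→R2→Eg: bottleneck 2, flow now 11.
Augment In→Core→C→Eg: bottleneck 7, flow now 18.
No augmenting path remains; maximum flow = 18.
Cut capacity 18 equals the max flow, so it is a minimum cut.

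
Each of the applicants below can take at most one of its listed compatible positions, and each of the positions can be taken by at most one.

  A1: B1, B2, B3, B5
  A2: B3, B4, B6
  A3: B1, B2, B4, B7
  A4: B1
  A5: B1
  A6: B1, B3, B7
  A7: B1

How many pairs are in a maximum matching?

Unit-capacity flow: source→left, listed edges, right→sink; max matching = max flow.
Augmenting path A1→B1 (+1); matched 1.
Augmenting path A2→B3 (+1); matched 2.
Augmenting path A3→B2 (+1); matched 3.
Augmenting path A6→B7 (+1); matched 4.
Augmenting path A4→B1→A1→B5 (+1); matched 5.
No augmenting path remains; maximum matching = 5.
König certificate: {A1, A2, A3, A6, B1} is a vertex cover of size 5 (every listed pair touches it), so no matching can be larger.

5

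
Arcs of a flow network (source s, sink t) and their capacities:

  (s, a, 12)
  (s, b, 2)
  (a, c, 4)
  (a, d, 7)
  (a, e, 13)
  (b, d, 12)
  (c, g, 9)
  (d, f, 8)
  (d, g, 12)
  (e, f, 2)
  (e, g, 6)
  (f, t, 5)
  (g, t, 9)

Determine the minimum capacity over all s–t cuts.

Augment s→a→c→g→t: bottleneck 4, flow now 4.
Augment s→a→d→f→t: bottleneck 5, flow now 9.
Augment s→a→d→g→t: bottleneck 2, flow now 11.
Augment s→a→e→g→t: bottleneck 1, flow now 12.
Augment s→b→d→g→t: bottleneck 2, flow now 14.
No augmenting path remains; maximum flow = 14.
By max-flow min-cut, the minimum cut capacity equals the max flow.
In the residual graph, reachable from s: {s}.
Min-cut edges: s→a (12), s→b (2); capacity 12 + 2 = 14.

14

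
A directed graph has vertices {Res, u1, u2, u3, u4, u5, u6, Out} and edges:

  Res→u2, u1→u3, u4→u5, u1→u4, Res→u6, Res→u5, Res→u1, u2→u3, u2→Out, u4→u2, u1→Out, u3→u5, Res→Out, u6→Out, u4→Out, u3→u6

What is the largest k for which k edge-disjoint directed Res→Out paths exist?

4

Assign every edge capacity 1; by Menger, the answer equals the max flow.
Path Res→Out (+1); total 1.
Path Res→u1→Out (+1); total 2.
Path Res→u2→Out (+1); total 3.
Path Res→u6→Out (+1); total 4.
No residual Res→Out path; max flow = 4.
Certifying cut of size 4: {Res→Out, Res→u1, Res→u2, Res→u6}.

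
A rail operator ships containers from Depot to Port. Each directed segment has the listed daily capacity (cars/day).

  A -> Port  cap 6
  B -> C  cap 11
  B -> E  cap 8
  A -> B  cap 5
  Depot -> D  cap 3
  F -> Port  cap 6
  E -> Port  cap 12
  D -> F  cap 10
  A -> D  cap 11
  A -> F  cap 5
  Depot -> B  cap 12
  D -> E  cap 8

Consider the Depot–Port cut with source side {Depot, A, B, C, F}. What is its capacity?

Edges leaving {Depot, A, B, C, F}: Depot→D (3), A→D (11), A→Port (6), B→E (8), F→Port (6).
Cut capacity = 3 + 11 + 6 + 8 + 6 = 34.

34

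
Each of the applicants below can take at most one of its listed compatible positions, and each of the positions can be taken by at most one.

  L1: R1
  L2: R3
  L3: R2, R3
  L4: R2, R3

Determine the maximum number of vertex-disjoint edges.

Unit-capacity flow: source→left, listed edges, right→sink; max matching = max flow.
Augmenting path L1→R1 (+1); matched 1.
Augmenting path L2→R3 (+1); matched 2.
Augmenting path L3→R2 (+1); matched 3.
No augmenting path remains; maximum matching = 3.
König certificate: {L1, R2, R3} is a vertex cover of size 3 (every listed pair touches it), so no matching can be larger.

3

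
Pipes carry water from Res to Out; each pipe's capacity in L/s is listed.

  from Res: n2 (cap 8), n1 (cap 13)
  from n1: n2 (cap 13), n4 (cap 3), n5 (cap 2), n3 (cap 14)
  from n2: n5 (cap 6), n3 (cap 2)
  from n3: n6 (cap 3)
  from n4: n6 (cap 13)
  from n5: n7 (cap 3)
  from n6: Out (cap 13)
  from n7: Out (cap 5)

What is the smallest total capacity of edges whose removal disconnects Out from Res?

9

Augment Res→n1→n3→n6→Out: bottleneck 3, flow now 3.
Augment Res→n1→n4→n6→Out: bottleneck 3, flow now 6.
Augment Res→n1→n5→n7→Out: bottleneck 2, flow now 8.
Augment Res→n2→n5→n7→Out: bottleneck 1, flow now 9.
No augmenting path remains; maximum flow = 9.
By max-flow min-cut, the minimum cut capacity equals the max flow.
In the residual graph, reachable from Res: {Res, n1, n2, n3, n5}.
Min-cut edges: n1→n4 (3), n3→n6 (3), n5→n7 (3); capacity 3 + 3 + 3 = 9.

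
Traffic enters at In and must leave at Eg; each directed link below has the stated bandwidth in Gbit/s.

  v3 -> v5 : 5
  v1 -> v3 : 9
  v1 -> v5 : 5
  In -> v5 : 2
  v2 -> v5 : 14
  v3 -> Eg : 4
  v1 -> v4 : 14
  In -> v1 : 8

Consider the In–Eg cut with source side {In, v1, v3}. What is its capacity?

30

Edges leaving {In, v1, v3}: In→v5 (2), v1→v4 (14), v1→v5 (5), v3→v5 (5), v3→Eg (4).
Cut capacity = 2 + 14 + 5 + 5 + 4 = 30.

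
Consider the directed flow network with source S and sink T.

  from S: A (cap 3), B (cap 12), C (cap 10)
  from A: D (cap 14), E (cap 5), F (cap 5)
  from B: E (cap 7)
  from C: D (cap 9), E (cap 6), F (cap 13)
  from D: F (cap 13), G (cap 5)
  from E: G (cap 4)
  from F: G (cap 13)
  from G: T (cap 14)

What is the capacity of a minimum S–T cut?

14

Augment S→A→D→G→T: bottleneck 3, flow now 3.
Augment S→B→E→G→T: bottleneck 4, flow now 7.
Augment S→C→D→G→T: bottleneck 2, flow now 9.
Augment S→C→F→G→T: bottleneck 5, flow now 14.
No augmenting path remains; maximum flow = 14.
By max-flow min-cut, the minimum cut capacity equals the max flow.
In the residual graph, reachable from S: {S, A, B, C, D, E, F, G}.
Min-cut edges: G→T (14); capacity 14 = 14.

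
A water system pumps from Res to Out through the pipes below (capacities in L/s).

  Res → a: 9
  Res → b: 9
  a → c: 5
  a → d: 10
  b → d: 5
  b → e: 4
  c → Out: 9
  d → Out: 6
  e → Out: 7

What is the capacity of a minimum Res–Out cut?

Augment Res→a→c→Out: bottleneck 5, flow now 5.
Augment Res→a→d→Out: bottleneck 4, flow now 9.
Augment Res→b→d→Out: bottleneck 2, flow now 11.
Augment Res→b→e→Out: bottleneck 4, flow now 15.
No augmenting path remains; maximum flow = 15.
By max-flow min-cut, the minimum cut capacity equals the max flow.
In the residual graph, reachable from Res: {Res, a, b, d}.
Min-cut edges: a→c (5), b→e (4), d→Out (6); capacity 5 + 4 + 6 = 15.

15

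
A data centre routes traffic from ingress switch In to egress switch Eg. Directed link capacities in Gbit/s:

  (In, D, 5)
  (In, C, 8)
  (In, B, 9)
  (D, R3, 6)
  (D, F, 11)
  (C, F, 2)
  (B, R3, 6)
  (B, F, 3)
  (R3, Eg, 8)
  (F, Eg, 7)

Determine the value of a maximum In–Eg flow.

Augment In→D→R3→Eg: bottleneck 5, flow now 5.
Augment In→C→F→Eg: bottleneck 2, flow now 7.
Augment In→B→R3→Eg: bottleneck 3, flow now 10.
Augment In→B→F→Eg: bottleneck 3, flow now 13.
Augment In→B→R3→D→F→Eg: bottleneck 2, flow now 15. (uses reverse residual edge)
No augmenting path remains; maximum flow = 15.
In the residual graph, reachable from In: {In, D, C, B, R3, F}.
Min-cut edges: R3→Eg (8), F→Eg (7); capacity 8 + 7 = 15.
This cut is saturated, so no flow can exceed 15.

15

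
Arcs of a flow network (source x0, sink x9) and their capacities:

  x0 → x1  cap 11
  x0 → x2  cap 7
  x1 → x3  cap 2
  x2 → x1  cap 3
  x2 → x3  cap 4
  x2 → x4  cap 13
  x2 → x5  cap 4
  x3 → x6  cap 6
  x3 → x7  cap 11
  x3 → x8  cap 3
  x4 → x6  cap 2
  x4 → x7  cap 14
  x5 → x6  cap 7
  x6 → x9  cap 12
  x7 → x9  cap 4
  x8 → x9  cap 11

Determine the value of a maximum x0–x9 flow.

9

Augment x0→x1→x3→x6→x9: bottleneck 2, flow now 2.
Augment x0→x2→x3→x6→x9: bottleneck 4, flow now 6.
Augment x0→x2→x4→x6→x9: bottleneck 2, flow now 8.
Augment x0→x2→x4→x7→x9: bottleneck 1, flow now 9.
No augmenting path remains; maximum flow = 9.
In the residual graph, reachable from x0: {x0, x1}.
Min-cut edges: x0→x2 (7), x1→x3 (2); capacity 7 + 2 = 9.
This cut is saturated, so no flow can exceed 9.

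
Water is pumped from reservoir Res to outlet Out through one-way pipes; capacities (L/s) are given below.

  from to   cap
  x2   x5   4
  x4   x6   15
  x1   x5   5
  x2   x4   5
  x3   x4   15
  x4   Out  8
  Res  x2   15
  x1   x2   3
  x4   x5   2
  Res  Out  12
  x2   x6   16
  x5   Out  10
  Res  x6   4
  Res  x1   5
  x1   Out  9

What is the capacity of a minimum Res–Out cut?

26

Augment Res→Out: bottleneck 12, flow now 12.
Augment Res→x1→Out: bottleneck 5, flow now 17.
Augment Res→x2→x4→Out: bottleneck 5, flow now 22.
Augment Res→x2→x5→Out: bottleneck 4, flow now 26.
No augmenting path remains; maximum flow = 26.
By max-flow min-cut, the minimum cut capacity equals the max flow.
In the residual graph, reachable from Res: {Res, x2, x6}.
Min-cut edges: Res→x1 (5), Res→Out (12), x2→x4 (5), x2→x5 (4); capacity 5 + 12 + 5 + 4 = 26.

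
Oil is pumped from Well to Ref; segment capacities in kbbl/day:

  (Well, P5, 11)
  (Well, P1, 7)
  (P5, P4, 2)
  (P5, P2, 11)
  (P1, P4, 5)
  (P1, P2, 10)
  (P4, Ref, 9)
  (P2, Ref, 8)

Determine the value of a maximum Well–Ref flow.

Augment Well→P5→P4→Ref: bottleneck 2, flow now 2.
Augment Well→P5→P2→Ref: bottleneck 8, flow now 10.
Augment Well→P1→P4→Ref: bottleneck 5, flow now 15.
No augmenting path remains; maximum flow = 15.
In the residual graph, reachable from Well: {Well, P5, P1, P2}.
Min-cut edges: P5→P4 (2), P1→P4 (5), P2→Ref (8); capacity 2 + 5 + 8 = 15.
This cut is saturated, so no flow can exceed 15.

15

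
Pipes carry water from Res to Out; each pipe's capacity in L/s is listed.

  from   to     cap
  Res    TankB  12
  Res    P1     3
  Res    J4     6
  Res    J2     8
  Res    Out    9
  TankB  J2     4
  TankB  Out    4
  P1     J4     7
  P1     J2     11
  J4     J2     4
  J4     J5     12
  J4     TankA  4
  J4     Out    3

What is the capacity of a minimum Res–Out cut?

Augment Res→Out: bottleneck 9, flow now 9.
Augment Res→TankB→Out: bottleneck 4, flow now 13.
Augment Res→J4→Out: bottleneck 3, flow now 16.
No augmenting path remains; maximum flow = 16.
By max-flow min-cut, the minimum cut capacity equals the max flow.
In the residual graph, reachable from Res: {Res, TankB, P1, J4, J2, J5, TankA}.
Min-cut edges: Res→Out (9), TankB→Out (4), J4→Out (3); capacity 9 + 4 + 3 = 16.

16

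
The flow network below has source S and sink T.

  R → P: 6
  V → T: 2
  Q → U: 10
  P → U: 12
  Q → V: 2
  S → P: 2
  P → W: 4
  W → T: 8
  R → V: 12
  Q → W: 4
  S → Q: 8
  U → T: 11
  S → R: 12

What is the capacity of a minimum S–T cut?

Augment S→P→U→T: bottleneck 2, flow now 2.
Augment S→Q→U→T: bottleneck 8, flow now 10.
Augment S→R→V→T: bottleneck 2, flow now 12.
Augment S→R→P→U→T: bottleneck 1, flow now 13.
Augment S→R→P→W→T: bottleneck 4, flow now 17.
Augment S→R→P→U→Q→W→T: bottleneck 1, flow now 18. (uses reverse residual edge)
No augmenting path remains; maximum flow = 18.
By max-flow min-cut, the minimum cut capacity equals the max flow.
In the residual graph, reachable from S: {S, R, V}.
Min-cut edges: S→P (2), S→Q (8), R→P (6), V→T (2); capacity 2 + 8 + 6 + 2 = 18.

18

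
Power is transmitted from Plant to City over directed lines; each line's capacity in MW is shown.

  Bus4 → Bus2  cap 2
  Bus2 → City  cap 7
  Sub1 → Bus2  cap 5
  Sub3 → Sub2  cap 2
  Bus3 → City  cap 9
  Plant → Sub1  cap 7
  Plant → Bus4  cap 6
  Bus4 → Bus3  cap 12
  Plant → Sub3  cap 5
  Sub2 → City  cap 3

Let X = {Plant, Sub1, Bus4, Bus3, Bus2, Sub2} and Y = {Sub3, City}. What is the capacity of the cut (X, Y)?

Edges leaving {Plant, Sub1, Bus4, Bus3, Bus2, Sub2}: Plant→Sub3 (5), Bus3→City (9), Bus2→City (7), Sub2→City (3).
Cut capacity = 5 + 9 + 7 + 3 = 24.

24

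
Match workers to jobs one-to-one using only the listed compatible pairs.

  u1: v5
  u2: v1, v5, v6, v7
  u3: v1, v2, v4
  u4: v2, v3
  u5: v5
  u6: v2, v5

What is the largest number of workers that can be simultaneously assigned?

Unit-capacity flow: source→left, listed edges, right→sink; max matching = max flow.
Augmenting path u1→v5 (+1); matched 1.
Augmenting path u2→v1 (+1); matched 2.
Augmenting path u3→v2 (+1); matched 3.
Augmenting path u4→v3 (+1); matched 4.
Augmenting path u6→v2→u3→v4 (+1); matched 5.
No augmenting path remains; maximum matching = 5.
König certificate: {u2, u3, u4, u6, v5} is a vertex cover of size 5 (every listed pair touches it), so no matching can be larger.

5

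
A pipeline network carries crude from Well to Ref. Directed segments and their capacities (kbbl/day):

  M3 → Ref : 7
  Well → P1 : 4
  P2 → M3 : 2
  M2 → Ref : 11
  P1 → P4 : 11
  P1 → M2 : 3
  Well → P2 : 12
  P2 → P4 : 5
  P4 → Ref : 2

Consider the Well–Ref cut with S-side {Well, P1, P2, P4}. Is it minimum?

Given cut capacity: 3 + 2 + 2 = 7.
Augment Well→P1→M2→Ref: bottleneck 3, flow now 3.
Augment Well→P1→P4→Ref: bottleneck 1, flow now 4.
Augment Well→P2→P4→Ref: bottleneck 1, flow now 5.
Augment Well→P2→M3→Ref: bottleneck 2, flow now 7.
No augmenting path remains; maximum flow = 7.
Cut capacity 7 equals the max flow, so it is a minimum cut.

Yes — it is a minimum cut (capacity 7).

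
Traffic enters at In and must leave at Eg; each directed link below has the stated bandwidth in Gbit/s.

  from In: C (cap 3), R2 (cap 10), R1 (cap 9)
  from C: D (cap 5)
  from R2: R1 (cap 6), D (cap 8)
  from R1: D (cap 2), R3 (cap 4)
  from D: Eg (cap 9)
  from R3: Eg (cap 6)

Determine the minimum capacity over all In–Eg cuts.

Augment In→C→D→Eg: bottleneck 3, flow now 3.
Augment In→R2→D→Eg: bottleneck 6, flow now 9.
Augment In→R1→R3→Eg: bottleneck 4, flow now 13.
No augmenting path remains; maximum flow = 13.
By max-flow min-cut, the minimum cut capacity equals the max flow.
In the residual graph, reachable from In: {In, C, R2, R1, D}.
Min-cut edges: R1→R3 (4), D→Eg (9); capacity 4 + 9 = 13.

13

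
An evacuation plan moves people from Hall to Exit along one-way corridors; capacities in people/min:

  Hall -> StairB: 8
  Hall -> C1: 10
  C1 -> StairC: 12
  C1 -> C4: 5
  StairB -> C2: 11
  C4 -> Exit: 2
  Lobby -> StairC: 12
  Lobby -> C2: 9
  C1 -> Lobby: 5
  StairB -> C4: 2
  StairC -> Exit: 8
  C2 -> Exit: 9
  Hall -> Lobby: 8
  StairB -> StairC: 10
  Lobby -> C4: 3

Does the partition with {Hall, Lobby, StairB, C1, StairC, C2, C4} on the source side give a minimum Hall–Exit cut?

Yes — it is a minimum cut (capacity 19).

Given cut capacity: 8 + 9 + 2 = 19.
Augment Hall→Lobby→StairC→Exit: bottleneck 8, flow now 8.
Augment Hall→StairB→C2→Exit: bottleneck 8, flow now 16.
Augment Hall→C1→C4→Exit: bottleneck 2, flow now 18.
Augment Hall→C1→Lobby→C2→Exit: bottleneck 1, flow now 19.
No augmenting path remains; maximum flow = 19.
Cut capacity 19 equals the max flow, so it is a minimum cut.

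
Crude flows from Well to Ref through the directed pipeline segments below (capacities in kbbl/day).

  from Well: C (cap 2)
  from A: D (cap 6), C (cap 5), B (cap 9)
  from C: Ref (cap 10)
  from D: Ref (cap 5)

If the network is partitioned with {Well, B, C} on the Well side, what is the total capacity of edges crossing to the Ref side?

10

Edges leaving {Well, B, C}: C→Ref (10).
Cut capacity = 10 = 10.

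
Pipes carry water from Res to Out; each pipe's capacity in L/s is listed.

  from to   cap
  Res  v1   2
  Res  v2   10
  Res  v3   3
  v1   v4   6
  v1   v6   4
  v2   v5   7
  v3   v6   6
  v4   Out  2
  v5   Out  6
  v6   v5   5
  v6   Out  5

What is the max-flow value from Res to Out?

Augment Res→v1→v4→Out: bottleneck 2, flow now 2.
Augment Res→v2→v5→Out: bottleneck 6, flow now 8.
Augment Res→v3→v6→Out: bottleneck 3, flow now 11.
No augmenting path remains; maximum flow = 11.
In the residual graph, reachable from Res: {Res, v2, v5}.
Min-cut edges: Res→v1 (2), Res→v3 (3), v5→Out (6); capacity 2 + 3 + 6 = 11.
This cut is saturated, so no flow can exceed 11.

11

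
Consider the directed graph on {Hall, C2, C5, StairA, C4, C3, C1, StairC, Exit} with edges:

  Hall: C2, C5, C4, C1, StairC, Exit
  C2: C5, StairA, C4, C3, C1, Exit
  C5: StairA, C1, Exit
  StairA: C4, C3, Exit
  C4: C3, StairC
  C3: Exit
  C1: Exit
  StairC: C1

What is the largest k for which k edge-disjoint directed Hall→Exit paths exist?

Assign every edge capacity 1; by Menger, the answer equals the max flow.
Path Hall→Exit (+1); total 1.
Path Hall→C2→Exit (+1); total 2.
Path Hall→C5→Exit (+1); total 3.
Path Hall→C1→Exit (+1); total 4.
Path Hall→C4→C3→Exit (+1); total 5.
No residual Hall→Exit path; max flow = 5.
Certifying cut of size 5: {C1→Exit, Hall→C2, Hall→C4, Hall→C5, Hall→Exit}.

5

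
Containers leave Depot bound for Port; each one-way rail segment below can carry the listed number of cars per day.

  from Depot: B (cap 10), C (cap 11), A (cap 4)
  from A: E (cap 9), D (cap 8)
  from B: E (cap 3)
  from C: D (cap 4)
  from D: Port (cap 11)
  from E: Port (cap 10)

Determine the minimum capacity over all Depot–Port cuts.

Augment Depot→A→D→Port: bottleneck 4, flow now 4.
Augment Depot→B→E→Port: bottleneck 3, flow now 7.
Augment Depot→C→D→Port: bottleneck 4, flow now 11.
No augmenting path remains; maximum flow = 11.
By max-flow min-cut, the minimum cut capacity equals the max flow.
In the residual graph, reachable from Depot: {Depot, B, C}.
Min-cut edges: Depot→A (4), B→E (3), C→D (4); capacity 4 + 3 + 4 = 11.

11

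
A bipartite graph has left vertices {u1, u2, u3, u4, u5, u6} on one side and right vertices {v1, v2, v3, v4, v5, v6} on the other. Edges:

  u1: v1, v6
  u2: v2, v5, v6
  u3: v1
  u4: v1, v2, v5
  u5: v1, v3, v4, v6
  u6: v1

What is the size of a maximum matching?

5

Unit-capacity flow: source→left, listed edges, right→sink; max matching = max flow.
Augmenting path u1→v1 (+1); matched 1.
Augmenting path u2→v2 (+1); matched 2.
Augmenting path u4→v5 (+1); matched 3.
Augmenting path u5→v3 (+1); matched 4.
Augmenting path u3→v1→u1→v6 (+1); matched 5.
No augmenting path remains; maximum matching = 5.
König certificate: {u1, u2, u4, u5, v1} is a vertex cover of size 5 (every listed pair touches it), so no matching can be larger.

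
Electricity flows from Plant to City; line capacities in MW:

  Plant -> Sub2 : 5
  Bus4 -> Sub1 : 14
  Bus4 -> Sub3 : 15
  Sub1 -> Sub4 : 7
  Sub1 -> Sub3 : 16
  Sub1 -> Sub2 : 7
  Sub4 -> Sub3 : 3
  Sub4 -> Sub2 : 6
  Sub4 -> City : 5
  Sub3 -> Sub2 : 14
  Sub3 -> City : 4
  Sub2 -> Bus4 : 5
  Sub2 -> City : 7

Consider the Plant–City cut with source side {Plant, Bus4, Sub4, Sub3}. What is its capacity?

Edges leaving {Plant, Bus4, Sub4, Sub3}: Plant→Sub2 (5), Bus4→Sub1 (14), Sub4→Sub2 (6), Sub4→City (5), Sub3→Sub2 (14), Sub3→City (4).
Cut capacity = 5 + 14 + 6 + 5 + 14 + 4 = 48.

48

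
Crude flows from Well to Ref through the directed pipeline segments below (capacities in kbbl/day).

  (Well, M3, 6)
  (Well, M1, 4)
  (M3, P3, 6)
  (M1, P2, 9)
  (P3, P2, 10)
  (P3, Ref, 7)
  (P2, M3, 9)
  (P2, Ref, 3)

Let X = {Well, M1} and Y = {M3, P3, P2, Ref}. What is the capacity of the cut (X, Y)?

Edges leaving {Well, M1}: Well→M3 (6), M1→P2 (9).
Cut capacity = 6 + 9 = 15.

15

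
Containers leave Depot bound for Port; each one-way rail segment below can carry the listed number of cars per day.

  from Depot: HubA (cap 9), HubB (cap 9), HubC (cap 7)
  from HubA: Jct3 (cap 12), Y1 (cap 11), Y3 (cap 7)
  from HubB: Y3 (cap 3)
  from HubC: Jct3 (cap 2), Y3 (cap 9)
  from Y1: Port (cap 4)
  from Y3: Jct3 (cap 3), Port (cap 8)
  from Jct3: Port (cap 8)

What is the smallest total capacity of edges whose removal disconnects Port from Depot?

Augment Depot→HubA→Y1→Port: bottleneck 4, flow now 4.
Augment Depot→HubA→Y3→Port: bottleneck 5, flow now 9.
Augment Depot→HubB→Y3→Port: bottleneck 3, flow now 12.
Augment Depot→HubC→Jct3→Port: bottleneck 2, flow now 14.
Augment Depot→HubC→Y3→Jct3→Port: bottleneck 3, flow now 17.
Augment Depot→HubC→Y3→HubA→Jct3→Port: bottleneck 2, flow now 19. (uses reverse residual edge)
No augmenting path remains; maximum flow = 19.
By max-flow min-cut, the minimum cut capacity equals the max flow.
In the residual graph, reachable from Depot: {Depot, HubB}.
Min-cut edges: Depot→HubA (9), Depot→HubC (7), HubB→Y3 (3); capacity 9 + 7 + 3 = 19.

19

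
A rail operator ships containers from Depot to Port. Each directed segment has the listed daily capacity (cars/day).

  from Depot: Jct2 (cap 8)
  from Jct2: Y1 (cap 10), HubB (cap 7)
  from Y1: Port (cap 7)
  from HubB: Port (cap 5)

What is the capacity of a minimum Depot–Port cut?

8

Augment Depot→Jct2→Y1→Port: bottleneck 7, flow now 7.
Augment Depot→Jct2→HubB→Port: bottleneck 1, flow now 8.
No augmenting path remains; maximum flow = 8.
By max-flow min-cut, the minimum cut capacity equals the max flow.
In the residual graph, reachable from Depot: {Depot}.
Min-cut edges: Depot→Jct2 (8); capacity 8 = 8.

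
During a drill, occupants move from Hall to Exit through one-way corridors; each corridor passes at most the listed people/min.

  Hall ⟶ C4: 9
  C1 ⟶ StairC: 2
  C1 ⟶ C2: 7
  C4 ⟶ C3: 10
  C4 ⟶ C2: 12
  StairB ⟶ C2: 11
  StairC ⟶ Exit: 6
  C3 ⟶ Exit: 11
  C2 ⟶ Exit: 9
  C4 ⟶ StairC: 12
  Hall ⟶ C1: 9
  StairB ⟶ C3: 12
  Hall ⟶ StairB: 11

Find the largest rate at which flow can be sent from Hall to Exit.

26

Augment Hall→StairB→C3→Exit: bottleneck 11, flow now 11.
Augment Hall→C4→StairC→Exit: bottleneck 6, flow now 17.
Augment Hall→C4→C2→Exit: bottleneck 3, flow now 20.
Augment Hall→C1→C2→Exit: bottleneck 6, flow now 26.
No augmenting path remains; maximum flow = 26.
In the residual graph, reachable from Hall: {Hall, StairB, C4, C1, StairC, C3, C2}.
Min-cut edges: StairC→Exit (6), C3→Exit (11), C2→Exit (9); capacity 6 + 11 + 9 = 26.
This cut is saturated, so no flow can exceed 26.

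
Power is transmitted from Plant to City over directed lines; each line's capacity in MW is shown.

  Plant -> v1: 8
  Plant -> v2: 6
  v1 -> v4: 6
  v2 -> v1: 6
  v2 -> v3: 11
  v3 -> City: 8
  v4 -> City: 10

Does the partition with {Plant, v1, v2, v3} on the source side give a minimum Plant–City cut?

Given cut capacity: 6 + 8 = 14.
Augment Plant→v1→v4→City: bottleneck 6, flow now 6.
Augment Plant→v2→v3→City: bottleneck 6, flow now 12.
No augmenting path remains; maximum flow = 12.
In the residual graph, reachable from Plant: {Plant, v1}.
Min-cut edges: Plant→v2 (6), v1→v4 (6); capacity 6 + 6 = 12.
Cut capacity 14 exceeds the max flow 12, so it is not minimum.

No — its capacity is 14, but the minimum cut has capacity 12.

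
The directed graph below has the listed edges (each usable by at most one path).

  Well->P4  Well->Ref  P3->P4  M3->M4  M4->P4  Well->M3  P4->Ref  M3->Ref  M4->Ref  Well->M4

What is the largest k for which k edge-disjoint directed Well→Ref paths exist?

Assign every edge capacity 1; by Menger, the answer equals the max flow.
Path Well→Ref (+1); total 1.
Path Well→M3→Ref (+1); total 2.
Path Well→M4→Ref (+1); total 3.
Path Well→P4→Ref (+1); total 4.
No residual Well→Ref path; max flow = 4.
Certifying cut of size 4: {Well→M3, Well→M4, Well→P4, Well→Ref}.

4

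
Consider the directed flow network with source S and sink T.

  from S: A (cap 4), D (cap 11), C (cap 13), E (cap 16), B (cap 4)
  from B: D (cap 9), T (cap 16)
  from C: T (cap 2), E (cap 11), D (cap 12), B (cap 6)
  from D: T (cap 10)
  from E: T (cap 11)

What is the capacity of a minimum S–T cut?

33

Augment S→B→T: bottleneck 4, flow now 4.
Augment S→C→T: bottleneck 2, flow now 6.
Augment S→D→T: bottleneck 10, flow now 16.
Augment S→E→T: bottleneck 11, flow now 27.
Augment S→C→B→T: bottleneck 6, flow now 33.
No augmenting path remains; maximum flow = 33.
By max-flow min-cut, the minimum cut capacity equals the max flow.
In the residual graph, reachable from S: {S, A, C, D, E}.
Min-cut edges: S→B (4), C→B (6), C→T (2), D→T (10), E→T (11); capacity 4 + 6 + 2 + 10 + 11 = 33.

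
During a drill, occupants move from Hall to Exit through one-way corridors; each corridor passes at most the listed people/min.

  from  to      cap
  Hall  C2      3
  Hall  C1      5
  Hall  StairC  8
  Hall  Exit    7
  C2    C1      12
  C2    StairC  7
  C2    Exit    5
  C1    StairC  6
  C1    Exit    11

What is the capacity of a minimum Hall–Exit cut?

15

Augment Hall→Exit: bottleneck 7, flow now 7.
Augment Hall→C2→Exit: bottleneck 3, flow now 10.
Augment Hall→C1→Exit: bottleneck 5, flow now 15.
No augmenting path remains; maximum flow = 15.
By max-flow min-cut, the minimum cut capacity equals the max flow.
In the residual graph, reachable from Hall: {Hall, StairC}.
Min-cut edges: Hall→C2 (3), Hall→C1 (5), Hall→Exit (7); capacity 3 + 5 + 7 = 15.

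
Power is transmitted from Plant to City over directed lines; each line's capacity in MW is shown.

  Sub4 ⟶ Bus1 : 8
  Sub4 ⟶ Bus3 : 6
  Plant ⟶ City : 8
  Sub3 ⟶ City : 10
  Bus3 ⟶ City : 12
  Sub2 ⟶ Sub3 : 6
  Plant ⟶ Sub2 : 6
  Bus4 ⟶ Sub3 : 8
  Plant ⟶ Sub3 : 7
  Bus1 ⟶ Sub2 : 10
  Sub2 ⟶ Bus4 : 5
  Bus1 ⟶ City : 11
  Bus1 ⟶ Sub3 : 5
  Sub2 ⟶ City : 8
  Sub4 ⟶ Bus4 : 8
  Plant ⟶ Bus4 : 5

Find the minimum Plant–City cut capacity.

Augment Plant→City: bottleneck 8, flow now 8.
Augment Plant→Sub2→City: bottleneck 6, flow now 14.
Augment Plant→Sub3→City: bottleneck 7, flow now 21.
Augment Plant→Bus4→Sub3→City: bottleneck 3, flow now 24.
No augmenting path remains; maximum flow = 24.
By max-flow min-cut, the minimum cut capacity equals the max flow.
In the residual graph, reachable from Plant: {Plant, Bus4, Sub3}.
Min-cut edges: Plant→Sub2 (6), Plant→City (8), Sub3→City (10); capacity 6 + 8 + 10 = 24.

24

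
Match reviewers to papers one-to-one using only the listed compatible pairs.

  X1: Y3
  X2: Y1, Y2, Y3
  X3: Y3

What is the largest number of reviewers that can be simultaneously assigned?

Unit-capacity flow: source→left, listed edges, right→sink; max matching = max flow.
Augmenting path X1→Y3 (+1); matched 1.
Augmenting path X2→Y1 (+1); matched 2.
No augmenting path remains; maximum matching = 2.
König certificate: {X2, Y3} is a vertex cover of size 2 (every listed pair touches it), so no matching can be larger.

2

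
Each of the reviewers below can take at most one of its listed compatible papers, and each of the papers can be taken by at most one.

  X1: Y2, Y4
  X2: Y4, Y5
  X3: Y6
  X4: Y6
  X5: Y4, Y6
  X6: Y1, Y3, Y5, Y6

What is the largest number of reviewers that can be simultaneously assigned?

Unit-capacity flow: source→left, listed edges, right→sink; max matching = max flow.
Augmenting path X1→Y2 (+1); matched 1.
Augmenting path X2→Y4 (+1); matched 2.
Augmenting path X3→Y6 (+1); matched 3.
Augmenting path X6→Y1 (+1); matched 4.
Augmenting path X5→Y4→X2→Y5 (+1); matched 5.
No augmenting path remains; maximum matching = 5.
König certificate: {X1, X2, X5, X6, Y6} is a vertex cover of size 5 (every listed pair touches it), so no matching can be larger.

5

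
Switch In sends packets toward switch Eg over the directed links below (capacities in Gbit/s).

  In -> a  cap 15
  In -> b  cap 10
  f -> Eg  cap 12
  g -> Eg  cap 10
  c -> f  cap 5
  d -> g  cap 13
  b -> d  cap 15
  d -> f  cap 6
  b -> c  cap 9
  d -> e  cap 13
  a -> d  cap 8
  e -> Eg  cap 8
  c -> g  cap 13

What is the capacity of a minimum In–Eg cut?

Augment In→a→d→e→Eg: bottleneck 8, flow now 8.
Augment In→b→c→f→Eg: bottleneck 5, flow now 13.
Augment In→b→c→g→Eg: bottleneck 4, flow now 17.
Augment In→b→d→f→Eg: bottleneck 1, flow now 18.
No augmenting path remains; maximum flow = 18.
By max-flow min-cut, the minimum cut capacity equals the max flow.
In the residual graph, reachable from In: {In, a}.
Min-cut edges: In→b (10), a→d (8); capacity 10 + 8 = 18.

18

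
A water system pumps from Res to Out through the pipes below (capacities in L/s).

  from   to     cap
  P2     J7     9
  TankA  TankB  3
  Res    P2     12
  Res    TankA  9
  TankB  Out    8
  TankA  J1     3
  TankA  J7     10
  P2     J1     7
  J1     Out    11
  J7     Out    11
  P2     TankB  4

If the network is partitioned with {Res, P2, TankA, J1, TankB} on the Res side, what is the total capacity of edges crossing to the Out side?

38

Edges leaving {Res, P2, TankA, J1, TankB}: P2→J7 (9), TankA→J7 (10), J1→Out (11), TankB→Out (8).
Cut capacity = 9 + 10 + 11 + 8 = 38.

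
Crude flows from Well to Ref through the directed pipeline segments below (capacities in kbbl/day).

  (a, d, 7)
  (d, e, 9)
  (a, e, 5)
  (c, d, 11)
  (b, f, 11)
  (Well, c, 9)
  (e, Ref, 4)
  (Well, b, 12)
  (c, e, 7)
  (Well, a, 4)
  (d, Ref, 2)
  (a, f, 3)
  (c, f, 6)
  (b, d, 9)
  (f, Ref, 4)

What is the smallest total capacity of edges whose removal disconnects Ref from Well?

Augment Well→a→d→Ref: bottleneck 2, flow now 2.
Augment Well→a→e→Ref: bottleneck 2, flow now 4.
Augment Well→b→f→Ref: bottleneck 4, flow now 8.
Augment Well→c→e→Ref: bottleneck 2, flow now 10.
No augmenting path remains; maximum flow = 10.
By max-flow min-cut, the minimum cut capacity equals the max flow.
In the residual graph, reachable from Well: {Well, a, b, c, d, e, f}.
Min-cut edges: d→Ref (2), e→Ref (4), f→Ref (4); capacity 2 + 4 + 4 = 10.

10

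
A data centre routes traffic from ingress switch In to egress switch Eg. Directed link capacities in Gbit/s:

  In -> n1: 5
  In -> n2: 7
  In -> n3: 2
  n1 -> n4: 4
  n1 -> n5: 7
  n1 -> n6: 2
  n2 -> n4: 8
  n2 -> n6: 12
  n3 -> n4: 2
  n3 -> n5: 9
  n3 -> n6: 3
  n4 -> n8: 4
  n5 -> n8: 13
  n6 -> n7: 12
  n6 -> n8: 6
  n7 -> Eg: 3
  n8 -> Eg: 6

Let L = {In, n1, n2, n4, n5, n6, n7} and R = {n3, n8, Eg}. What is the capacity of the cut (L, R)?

28

Edges leaving {In, n1, n2, n4, n5, n6, n7}: In→n3 (2), n4→n8 (4), n5→n8 (13), n6→n8 (6), n7→Eg (3).
Cut capacity = 2 + 4 + 13 + 6 + 3 = 28.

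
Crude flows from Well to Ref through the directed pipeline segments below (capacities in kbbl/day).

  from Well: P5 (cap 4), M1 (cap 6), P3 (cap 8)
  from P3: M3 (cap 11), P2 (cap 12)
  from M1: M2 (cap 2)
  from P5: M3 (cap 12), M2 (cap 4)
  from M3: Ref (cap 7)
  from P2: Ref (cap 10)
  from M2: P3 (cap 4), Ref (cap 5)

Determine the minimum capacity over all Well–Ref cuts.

14

Augment Well→P3→M3→Ref: bottleneck 7, flow now 7.
Augment Well→P3→P2→Ref: bottleneck 1, flow now 8.
Augment Well→M1→M2→Ref: bottleneck 2, flow now 10.
Augment Well→P5→M2→Ref: bottleneck 3, flow now 13.
Augment Well→P5→M3→P3→P2→Ref: bottleneck 1, flow now 14. (uses reverse residual edge)
No augmenting path remains; maximum flow = 14.
By max-flow min-cut, the minimum cut capacity equals the max flow.
In the residual graph, reachable from Well: {Well, M1}.
Min-cut edges: Well→P3 (8), Well→P5 (4), M1→M2 (2); capacity 8 + 4 + 2 = 14.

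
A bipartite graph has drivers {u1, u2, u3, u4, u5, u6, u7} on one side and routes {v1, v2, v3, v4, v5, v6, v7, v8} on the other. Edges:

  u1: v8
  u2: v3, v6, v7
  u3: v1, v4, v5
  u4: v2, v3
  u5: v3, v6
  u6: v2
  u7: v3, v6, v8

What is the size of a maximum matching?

Unit-capacity flow: source→left, listed edges, right→sink; max matching = max flow.
Augmenting path u1→v8 (+1); matched 1.
Augmenting path u2→v3 (+1); matched 2.
Augmenting path u3→v1 (+1); matched 3.
Augmenting path u4→v2 (+1); matched 4.
Augmenting path u5→v6 (+1); matched 5.
Augmenting path u7→v3→u2→v7 (+1); matched 6.
No augmenting path remains; maximum matching = 6.
König certificate: {u2, u3, v2, v3, v6, v8} is a vertex cover of size 6 (every listed pair touches it), so no matching can be larger.

6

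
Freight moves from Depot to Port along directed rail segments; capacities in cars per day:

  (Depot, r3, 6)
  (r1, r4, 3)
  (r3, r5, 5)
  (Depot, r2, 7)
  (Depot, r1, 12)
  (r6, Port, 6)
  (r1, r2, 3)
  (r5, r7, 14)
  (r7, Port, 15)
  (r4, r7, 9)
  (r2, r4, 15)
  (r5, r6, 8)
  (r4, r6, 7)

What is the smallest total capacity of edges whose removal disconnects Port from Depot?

Augment Depot→r1→r4→r6→Port: bottleneck 3, flow now 3.
Augment Depot→r2→r4→r6→Port: bottleneck 3, flow now 6.
Augment Depot→r2→r4→r7→Port: bottleneck 4, flow now 10.
Augment Depot→r3→r5→r7→Port: bottleneck 5, flow now 15.
Augment Depot→r1→r2→r4→r7→Port: bottleneck 3, flow now 18.
No augmenting path remains; maximum flow = 18.
By max-flow min-cut, the minimum cut capacity equals the max flow.
In the residual graph, reachable from Depot: {Depot, r1, r3}.
Min-cut edges: Depot→r2 (7), r1→r2 (3), r1→r4 (3), r3→r5 (5); capacity 7 + 3 + 3 + 5 = 18.

18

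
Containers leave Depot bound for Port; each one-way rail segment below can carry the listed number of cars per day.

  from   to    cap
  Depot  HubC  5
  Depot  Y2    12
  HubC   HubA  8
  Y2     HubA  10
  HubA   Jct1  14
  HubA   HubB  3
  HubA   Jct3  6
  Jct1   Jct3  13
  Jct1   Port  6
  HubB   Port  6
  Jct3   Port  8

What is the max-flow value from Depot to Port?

Augment Depot→HubC→HubA→Jct1→Port: bottleneck 5, flow now 5.
Augment Depot→Y2→HubA→Jct1→Port: bottleneck 1, flow now 6.
Augment Depot→Y2→HubA→HubB→Port: bottleneck 3, flow now 9.
Augment Depot→Y2→HubA→Jct3→Port: bottleneck 6, flow now 15.
No augmenting path remains; maximum flow = 15.
In the residual graph, reachable from Depot: {Depot, Y2}.
Min-cut edges: Depot→HubC (5), Y2→HubA (10); capacity 5 + 10 = 15.
This cut is saturated, so no flow can exceed 15.

15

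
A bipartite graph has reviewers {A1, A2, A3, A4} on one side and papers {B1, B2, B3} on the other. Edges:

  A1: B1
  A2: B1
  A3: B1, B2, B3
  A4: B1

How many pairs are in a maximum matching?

2

Unit-capacity flow: source→left, listed edges, right→sink; max matching = max flow.
Augmenting path A1→B1 (+1); matched 1.
Augmenting path A3→B2 (+1); matched 2.
No augmenting path remains; maximum matching = 2.
König certificate: {A3, B1} is a vertex cover of size 2 (every listed pair touches it), so no matching can be larger.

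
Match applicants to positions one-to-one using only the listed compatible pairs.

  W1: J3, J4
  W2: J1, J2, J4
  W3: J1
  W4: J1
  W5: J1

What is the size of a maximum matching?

3

Unit-capacity flow: source→left, listed edges, right→sink; max matching = max flow.
Augmenting path W1→J3 (+1); matched 1.
Augmenting path W2→J1 (+1); matched 2.
Augmenting path W3→J1→W2→J2 (+1); matched 3.
No augmenting path remains; maximum matching = 3.
König certificate: {W1, W2, J1} is a vertex cover of size 3 (every listed pair touches it), so no matching can be larger.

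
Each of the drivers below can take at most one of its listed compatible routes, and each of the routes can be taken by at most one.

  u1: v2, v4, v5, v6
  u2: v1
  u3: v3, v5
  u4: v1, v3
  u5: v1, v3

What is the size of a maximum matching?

4

Unit-capacity flow: source→left, listed edges, right→sink; max matching = max flow.
Augmenting path u1→v2 (+1); matched 1.
Augmenting path u2→v1 (+1); matched 2.
Augmenting path u3→v3 (+1); matched 3.
Augmenting path u4→v3→u3→v5 (+1); matched 4.
No augmenting path remains; maximum matching = 4.
König certificate: {u1, u3, v1, v3} is a vertex cover of size 4 (every listed pair touches it), so no matching can be larger.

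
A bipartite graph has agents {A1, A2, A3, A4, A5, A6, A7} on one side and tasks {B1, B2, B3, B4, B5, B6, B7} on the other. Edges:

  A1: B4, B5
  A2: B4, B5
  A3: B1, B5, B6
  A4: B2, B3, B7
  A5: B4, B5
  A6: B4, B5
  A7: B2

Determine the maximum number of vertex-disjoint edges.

Unit-capacity flow: source→left, listed edges, right→sink; max matching = max flow.
Augmenting path A1→B4 (+1); matched 1.
Augmenting path A2→B5 (+1); matched 2.
Augmenting path A3→B1 (+1); matched 3.
Augmenting path A4→B2 (+1); matched 4.
Augmenting path A7→B2→A4→B3 (+1); matched 5.
No augmenting path remains; maximum matching = 5.
König certificate: {A3, A4, A7, B4, B5} is a vertex cover of size 5 (every listed pair touches it), so no matching can be larger.

5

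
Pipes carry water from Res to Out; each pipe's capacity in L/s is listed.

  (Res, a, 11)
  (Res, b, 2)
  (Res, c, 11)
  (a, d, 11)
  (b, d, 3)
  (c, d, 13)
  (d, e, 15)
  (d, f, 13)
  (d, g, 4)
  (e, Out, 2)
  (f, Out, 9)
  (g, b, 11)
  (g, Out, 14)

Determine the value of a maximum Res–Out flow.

Augment Res→a→d→e→Out: bottleneck 2, flow now 2.
Augment Res→a→d→f→Out: bottleneck 9, flow now 11.
Augment Res→b→d→g→Out: bottleneck 2, flow now 13.
Augment Res→c→d→g→Out: bottleneck 2, flow now 15.
No augmenting path remains; maximum flow = 15.
In the residual graph, reachable from Res: {Res, a, b, c, d, e, f}.
Min-cut edges: d→g (4), e→Out (2), f→Out (9); capacity 4 + 2 + 9 = 15.
This cut is saturated, so no flow can exceed 15.

15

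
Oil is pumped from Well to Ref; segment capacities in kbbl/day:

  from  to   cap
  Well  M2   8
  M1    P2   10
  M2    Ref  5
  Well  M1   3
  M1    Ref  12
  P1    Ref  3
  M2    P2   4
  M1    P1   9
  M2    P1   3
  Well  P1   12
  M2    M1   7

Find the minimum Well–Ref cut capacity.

Augment Well→M2→Ref: bottleneck 5, flow now 5.
Augment Well→M1→Ref: bottleneck 3, flow now 8.
Augment Well→P1→Ref: bottleneck 3, flow now 11.
Augment Well→M2→M1→Ref: bottleneck 3, flow now 14.
No augmenting path remains; maximum flow = 14.
By max-flow min-cut, the minimum cut capacity equals the max flow.
In the residual graph, reachable from Well: {Well, P1}.
Min-cut edges: Well→M2 (8), Well→M1 (3), P1→Ref (3); capacity 8 + 3 + 3 = 14.

14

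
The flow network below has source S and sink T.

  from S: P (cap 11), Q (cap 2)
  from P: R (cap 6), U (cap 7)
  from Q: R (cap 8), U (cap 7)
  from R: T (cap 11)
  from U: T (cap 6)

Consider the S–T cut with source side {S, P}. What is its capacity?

Edges leaving {S, P}: S→Q (2), P→R (6), P→U (7).
Cut capacity = 2 + 6 + 7 = 15.

15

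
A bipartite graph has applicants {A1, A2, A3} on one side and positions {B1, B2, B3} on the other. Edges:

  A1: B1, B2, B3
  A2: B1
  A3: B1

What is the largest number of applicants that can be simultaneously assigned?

Unit-capacity flow: source→left, listed edges, right→sink; max matching = max flow.
Augmenting path A1→B1 (+1); matched 1.
Augmenting path A2→B1→A1→B2 (+1); matched 2.
No augmenting path remains; maximum matching = 2.
König certificate: {A1, B1} is a vertex cover of size 2 (every listed pair touches it), so no matching can be larger.

2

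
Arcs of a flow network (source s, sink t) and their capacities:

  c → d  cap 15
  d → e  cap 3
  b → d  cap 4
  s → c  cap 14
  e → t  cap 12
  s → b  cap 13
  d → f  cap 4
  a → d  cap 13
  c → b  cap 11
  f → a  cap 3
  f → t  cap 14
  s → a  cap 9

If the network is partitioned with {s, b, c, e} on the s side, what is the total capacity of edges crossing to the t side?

40

Edges leaving {s, b, c, e}: s→a (9), b→d (4), c→d (15), e→t (12).
Cut capacity = 9 + 4 + 15 + 12 = 40.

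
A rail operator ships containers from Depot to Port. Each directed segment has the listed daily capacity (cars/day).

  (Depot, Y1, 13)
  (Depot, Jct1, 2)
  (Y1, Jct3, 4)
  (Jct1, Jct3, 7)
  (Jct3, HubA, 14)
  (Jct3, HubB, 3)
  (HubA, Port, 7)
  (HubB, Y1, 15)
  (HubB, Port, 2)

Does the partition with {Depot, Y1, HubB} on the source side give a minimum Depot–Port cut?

Given cut capacity: 2 + 4 + 2 = 8.
Augment Depot→Y1→Jct3→HubA→Port: bottleneck 4, flow now 4.
Augment Depot→Jct1→Jct3→HubA→Port: bottleneck 2, flow now 6.
No augmenting path remains; maximum flow = 6.
In the residual graph, reachable from Depot: {Depot, Y1}.
Min-cut edges: Depot→Jct1 (2), Y1→Jct3 (4); capacity 2 + 4 = 6.
Cut capacity 8 exceeds the max flow 6, so it is not minimum.

No — its capacity is 8, but the minimum cut has capacity 6.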